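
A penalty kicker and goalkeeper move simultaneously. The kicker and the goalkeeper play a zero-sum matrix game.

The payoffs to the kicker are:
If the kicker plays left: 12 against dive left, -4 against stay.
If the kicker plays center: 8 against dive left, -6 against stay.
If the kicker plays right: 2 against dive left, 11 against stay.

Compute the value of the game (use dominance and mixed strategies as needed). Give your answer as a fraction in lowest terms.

Row center is strictly dominated by row left, so the kicker never plays it.
The remaining 2×2 game on (left, right) × (dive left, stay) has no saddle point. Let the kicker play left with probability p; indifference gives 12p + 2(1−p) = −4p + 11(1−p), so p = 9/25.
Similarly the goalkeeper's optimal q on dive left is 3/5, and the value is 12·(3/5) + (-4)·(2/5) = 28/5.

28/5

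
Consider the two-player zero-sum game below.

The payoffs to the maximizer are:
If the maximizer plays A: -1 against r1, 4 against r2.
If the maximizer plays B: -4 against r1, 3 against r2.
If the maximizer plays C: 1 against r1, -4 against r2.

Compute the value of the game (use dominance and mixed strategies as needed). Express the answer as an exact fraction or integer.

0

Row B is strictly dominated by row A, so the maximizer never plays it.
The remaining 2×2 game on (A, C) × (r1, r2) has no saddle point. Let the maximizer play A with probability p; indifference gives −p + (1−p) = 4p − 4(1−p), so p = 1/2.
Similarly the minimizer's optimal q on r1 is 4/5, and the value is -1·(4/5) + (4)·(1/5) = 0.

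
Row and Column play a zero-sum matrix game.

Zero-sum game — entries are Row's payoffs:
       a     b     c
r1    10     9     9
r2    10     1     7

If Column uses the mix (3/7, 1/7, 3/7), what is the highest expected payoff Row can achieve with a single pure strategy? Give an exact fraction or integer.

66/7

r1: (10)·(3/7) + (9)·(1/7) + (9)·(3/7) = 66/7.
r2: (10)·(3/7) + (1)·(1/7) + (7)·(3/7) = 52/7.
The best pure response is r1 with expected payoff 66/7.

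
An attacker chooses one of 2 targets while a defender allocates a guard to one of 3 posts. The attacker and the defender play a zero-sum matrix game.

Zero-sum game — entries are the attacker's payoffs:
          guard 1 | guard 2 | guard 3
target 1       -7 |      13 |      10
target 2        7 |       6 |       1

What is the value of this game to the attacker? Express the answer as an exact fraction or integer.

77/23

Column guard 2 is strictly dominated by guard 3 for the defender (it gives the attacker more in every row).
The remaining 2×2 game on (target 1, target 2) × (guard 1, guard 3) has no saddle point. Let the attacker play target 1 with probability p; indifference gives −7p + 7(1−p) = 10p + (1−p), so p = 6/23.
Similarly the defender's optimal q on guard 1 is 9/23, and the value is -7·(9/23) + (10)·(14/23) = 77/23.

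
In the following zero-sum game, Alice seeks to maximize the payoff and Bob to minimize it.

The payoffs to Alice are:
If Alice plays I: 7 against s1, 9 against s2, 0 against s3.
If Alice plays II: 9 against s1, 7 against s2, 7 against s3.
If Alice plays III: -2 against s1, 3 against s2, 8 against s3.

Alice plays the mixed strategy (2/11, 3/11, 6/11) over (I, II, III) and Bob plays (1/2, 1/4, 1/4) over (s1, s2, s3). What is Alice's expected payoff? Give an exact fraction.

46/11

Against (1/2, 1/4, 1/4), each row's expected payoff is I: 23/4; II: 8; III: 7/4.
Taking the (2/11, 3/11, 6/11)-weighted average: (2/11)·(23/4) + (3/11)·(8) + (6/11)·(7/4) = 46/11.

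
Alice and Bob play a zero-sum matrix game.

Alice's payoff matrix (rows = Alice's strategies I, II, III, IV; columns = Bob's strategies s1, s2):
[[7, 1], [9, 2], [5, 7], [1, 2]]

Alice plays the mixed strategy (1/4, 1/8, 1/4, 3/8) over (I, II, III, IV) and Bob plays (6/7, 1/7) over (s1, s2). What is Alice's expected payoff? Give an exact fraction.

30/7

Against (6/7, 1/7), each row's expected payoff is I: 43/7; II: 8; III: 37/7; IV: 8/7.
Taking the (1/4, 1/8, 1/4, 3/8)-weighted average: (1/4)·(43/7) + (1/8)·(8) + (1/4)·(37/7) + (3/8)·(8/7) = 30/7.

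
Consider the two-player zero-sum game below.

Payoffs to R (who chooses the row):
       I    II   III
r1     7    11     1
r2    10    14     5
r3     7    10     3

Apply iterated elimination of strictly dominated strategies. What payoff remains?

5

Column II is strictly dominated by I for C (7<11, 10<14, 7<10); eliminate II.
Row r1 is strictly dominated by row r2 (10>7, 5>1); eliminate r1.
Row r3 is strictly dominated by row r2 (10>7, 5>3); eliminate r3.
Column I is strictly dominated by III for C (5<10); eliminate I.
Only (r2, III) remains, with payoff 5.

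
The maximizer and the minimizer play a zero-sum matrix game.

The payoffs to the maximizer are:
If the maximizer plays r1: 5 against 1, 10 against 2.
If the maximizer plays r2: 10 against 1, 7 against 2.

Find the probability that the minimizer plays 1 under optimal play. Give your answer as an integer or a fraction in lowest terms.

Row minima are 5 and 7, so the maximizer's maximin is 7; column maxima are 10 and 10, so the minimizer's minimax is 10. These differ, so the equilibrium is in mixed strategies.
Let the minimizer play 1 with probability q. The maximizer is indifferent when 5q + 10(1−q) = 10q + 7(1−q), giving q = 3/8.

3/8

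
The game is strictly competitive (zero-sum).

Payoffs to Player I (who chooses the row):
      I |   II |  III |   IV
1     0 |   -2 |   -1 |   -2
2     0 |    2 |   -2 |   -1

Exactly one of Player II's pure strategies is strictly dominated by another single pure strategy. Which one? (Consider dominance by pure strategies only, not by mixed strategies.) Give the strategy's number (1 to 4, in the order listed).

Player II prefers columns that give Player I less. Compare I with III: -1 < 0, -2 < 0.
So III strictly dominates I for Player II; I is strictly dominated.

1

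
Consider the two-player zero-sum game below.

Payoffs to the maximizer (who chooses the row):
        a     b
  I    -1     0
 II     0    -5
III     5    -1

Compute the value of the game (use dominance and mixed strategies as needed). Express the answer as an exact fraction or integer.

Row II is strictly dominated by row III, so the maximizer never plays it.
The remaining 2×2 game on (I, III) × (a, b) has no saddle point. Let the maximizer play I with probability p; indifference gives −p + 5(1−p) = −(1−p), so p = 6/7.
Similarly the minimizer's optimal q on a is 1/7, and the value is -1·(1/7) + (0)·(6/7) = -1/7.

-1/7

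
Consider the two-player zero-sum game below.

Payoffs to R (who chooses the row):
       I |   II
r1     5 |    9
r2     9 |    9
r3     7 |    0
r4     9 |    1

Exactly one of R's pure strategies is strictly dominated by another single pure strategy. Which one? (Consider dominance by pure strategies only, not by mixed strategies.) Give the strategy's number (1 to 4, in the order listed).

Compare r3 with r2: 9 > 7, 9 > 0.
So r2 strictly dominates r3 for R; r3 is strictly dominated.

3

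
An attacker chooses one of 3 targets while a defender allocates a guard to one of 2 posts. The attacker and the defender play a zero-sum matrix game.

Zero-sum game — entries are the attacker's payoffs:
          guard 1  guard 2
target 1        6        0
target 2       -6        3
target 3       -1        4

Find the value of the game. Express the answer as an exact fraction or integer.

24/11

Row target 2 is strictly dominated by row target 3, so the attacker never plays it.
The remaining 2×2 game on (target 1, target 3) × (guard 1, guard 2) has no saddle point. Let the attacker play target 1 with probability p; indifference gives 6p − (1−p) = 4(1−p), so p = 5/11.
Similarly the defender's optimal q on guard 1 is 4/11, and the value is 6·(4/11) + (0)·(7/11) = 24/11.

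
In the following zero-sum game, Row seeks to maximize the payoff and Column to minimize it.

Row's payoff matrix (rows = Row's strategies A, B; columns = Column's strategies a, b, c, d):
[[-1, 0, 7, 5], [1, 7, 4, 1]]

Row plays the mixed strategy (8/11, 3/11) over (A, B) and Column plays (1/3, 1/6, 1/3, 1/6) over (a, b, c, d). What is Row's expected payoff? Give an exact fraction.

95/33

Against (1/3, 1/6, 1/3, 1/6), each row's expected payoff is A: 17/6; B: 3.
Taking the (8/11, 3/11)-weighted average: (8/11)·(17/6) + (3/11)·(3) = 95/33.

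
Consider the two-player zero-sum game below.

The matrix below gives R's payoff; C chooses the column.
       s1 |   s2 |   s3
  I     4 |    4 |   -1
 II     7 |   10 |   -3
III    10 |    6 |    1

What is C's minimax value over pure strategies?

1

The worst case (largest entry) in each column is s1: 10, s2: 10, s3: 1.
The best (smallest) of these is 1.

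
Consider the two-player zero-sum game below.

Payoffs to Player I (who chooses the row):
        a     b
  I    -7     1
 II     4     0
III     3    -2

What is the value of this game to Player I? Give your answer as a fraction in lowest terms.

1/3

Row III is strictly dominated by row II, so Player I never plays it.
The remaining 2×2 game on (I, II) × (a, b) has no saddle point. Let Player I play I with probability p; indifference gives −7p + 4(1−p) = p, so p = 1/3.
Similarly Player II's optimal q on a is 1/12, and the value is -7·(1/12) + (1)·(11/12) = 1/3.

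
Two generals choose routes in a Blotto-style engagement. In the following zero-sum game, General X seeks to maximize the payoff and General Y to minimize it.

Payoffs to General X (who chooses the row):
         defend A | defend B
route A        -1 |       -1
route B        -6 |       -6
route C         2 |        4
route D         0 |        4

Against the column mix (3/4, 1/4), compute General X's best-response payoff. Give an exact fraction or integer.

route A: (-1)·(3/4) + (-1)·(1/4) = -1.
route B: (-6)·(3/4) + (-6)·(1/4) = -6.
route C: (2)·(3/4) + (4)·(1/4) = 5/2.
route D: (0)·(3/4) + (4)·(1/4) = 1.
The best pure response is route C with expected payoff 5/2.

5/2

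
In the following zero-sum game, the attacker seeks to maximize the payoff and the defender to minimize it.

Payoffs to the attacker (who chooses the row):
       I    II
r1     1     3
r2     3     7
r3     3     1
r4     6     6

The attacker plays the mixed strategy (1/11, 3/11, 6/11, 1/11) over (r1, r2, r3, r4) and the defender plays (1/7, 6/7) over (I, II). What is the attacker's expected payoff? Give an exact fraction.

250/77

Against (1/7, 6/7), each row's expected payoff is r1: 19/7; r2: 45/7; r3: 9/7; r4: 6.
Taking the (1/11, 3/11, 6/11, 1/11)-weighted average: (1/11)·(19/7) + (3/11)·(45/7) + (6/11)·(9/7) + (1/11)·(6) = 250/77.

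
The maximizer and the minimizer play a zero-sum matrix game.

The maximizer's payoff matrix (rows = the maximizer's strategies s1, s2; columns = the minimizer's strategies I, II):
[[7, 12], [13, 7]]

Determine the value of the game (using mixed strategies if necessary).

107/11

Row minima are 7 and 7, so the maximizer's maximin is 7; column maxima are 13 and 12, so the minimizer's minimax is 12. These differ, so the equilibrium is in mixed strategies.
Let the maximizer play s1 with probability p. The minimizer is indifferent when 7p + 13(1−p) = 12p + 7(1−p), giving p = 6/11.
Let the minimizer play I with probability q. The maximizer is indifferent when 7q + 12(1−q) = 13q + 7(1−q), giving q = 5/11.
The value is 7·(5/11) + (12)·(6/11) = 107/11.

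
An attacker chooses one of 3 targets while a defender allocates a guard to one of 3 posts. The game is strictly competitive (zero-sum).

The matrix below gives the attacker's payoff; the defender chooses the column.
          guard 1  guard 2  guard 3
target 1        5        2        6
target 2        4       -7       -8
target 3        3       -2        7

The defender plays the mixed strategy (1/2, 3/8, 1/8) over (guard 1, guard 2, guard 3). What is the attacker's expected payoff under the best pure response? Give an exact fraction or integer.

4

target 1: (5)·(1/2) + (2)·(3/8) + (6)·(1/8) = 4.
target 2: (4)·(1/2) + (-7)·(3/8) + (-8)·(1/8) = -13/8.
target 3: (3)·(1/2) + (-2)·(3/8) + (7)·(1/8) = 13/8.
The best pure response is target 1 with expected payoff 4.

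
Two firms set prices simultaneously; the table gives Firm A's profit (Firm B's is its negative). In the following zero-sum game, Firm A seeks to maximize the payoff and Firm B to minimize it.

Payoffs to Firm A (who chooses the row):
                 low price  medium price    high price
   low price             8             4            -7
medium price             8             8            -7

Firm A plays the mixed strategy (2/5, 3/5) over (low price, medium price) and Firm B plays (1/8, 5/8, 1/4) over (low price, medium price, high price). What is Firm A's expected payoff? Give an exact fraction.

Against (1/8, 5/8, 1/4), each row's expected payoff is low price: 7/4; medium price: 17/4.
Taking the (2/5, 3/5)-weighted average: (2/5)·(7/4) + (3/5)·(17/4) = 13/4.

13/4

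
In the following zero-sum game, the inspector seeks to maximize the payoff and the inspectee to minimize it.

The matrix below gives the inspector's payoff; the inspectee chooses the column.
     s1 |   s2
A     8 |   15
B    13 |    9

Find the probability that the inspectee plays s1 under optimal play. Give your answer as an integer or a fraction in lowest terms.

6/11

Row minima are 8 and 9, so the inspector's maximin is 9; column maxima are 13 and 15, so the inspectee's minimax is 13. These differ, so the equilibrium is in mixed strategies.
Let the inspectee play s1 with probability q. The inspector is indifferent when 8q + 15(1−q) = 13q + 9(1−q), giving q = 6/11.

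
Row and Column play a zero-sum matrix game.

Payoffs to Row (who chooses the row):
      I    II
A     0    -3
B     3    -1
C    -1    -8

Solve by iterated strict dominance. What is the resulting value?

-1

Column I is strictly dominated by II for Column (-3<0, -1<3, -8<-1); eliminate I.
Row A is strictly dominated by row B (-1>-3); eliminate A.
Row C is strictly dominated by row B (-1>-8); eliminate C.
Only (B, II) remains, with payoff -1.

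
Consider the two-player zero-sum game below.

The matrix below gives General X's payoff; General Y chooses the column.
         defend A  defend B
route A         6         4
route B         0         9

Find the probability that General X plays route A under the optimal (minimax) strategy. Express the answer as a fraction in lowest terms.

9/11

Row minima are 4 and 0, so General X's maximin is 4; column maxima are 6 and 9, so General Y's minimax is 6. These differ, so the equilibrium is in mixed strategies.
Let General X play route A with probability p. General Y is indifferent when 6p = 4p + 9(1−p), giving p = 9/11.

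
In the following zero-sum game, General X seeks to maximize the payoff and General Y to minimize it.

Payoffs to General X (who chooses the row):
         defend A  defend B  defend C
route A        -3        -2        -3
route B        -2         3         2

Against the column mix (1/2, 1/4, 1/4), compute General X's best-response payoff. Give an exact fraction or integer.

route A: (-3)·(1/2) + (-2)·(1/4) + (-3)·(1/4) = -11/4.
route B: (-2)·(1/2) + (3)·(1/4) + (2)·(1/4) = 1/4.
The best pure response is route B with expected payoff 1/4.

1/4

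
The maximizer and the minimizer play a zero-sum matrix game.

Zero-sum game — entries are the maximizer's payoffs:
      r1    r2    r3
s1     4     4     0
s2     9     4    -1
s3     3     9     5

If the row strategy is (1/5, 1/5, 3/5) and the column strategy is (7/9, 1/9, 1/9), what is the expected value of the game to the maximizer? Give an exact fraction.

Against (7/9, 1/9, 1/9), each row's expected payoff is s1: 32/9; s2: 22/3; s3: 35/9.
Taking the (1/5, 1/5, 3/5)-weighted average: (1/5)·(32/9) + (1/5)·(22/3) + (3/5)·(35/9) = 203/45.

203/45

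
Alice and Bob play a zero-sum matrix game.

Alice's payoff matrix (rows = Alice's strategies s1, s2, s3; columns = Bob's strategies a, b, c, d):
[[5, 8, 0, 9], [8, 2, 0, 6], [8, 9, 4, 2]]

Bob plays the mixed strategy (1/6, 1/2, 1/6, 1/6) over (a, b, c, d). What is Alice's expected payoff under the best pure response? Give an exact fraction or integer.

s1: (5)·(1/6) + (8)·(1/2) + (0)·(1/6) + (9)·(1/6) = 19/3.
s2: (8)·(1/6) + (2)·(1/2) + (0)·(1/6) + (6)·(1/6) = 10/3.
s3: (8)·(1/6) + (9)·(1/2) + (4)·(1/6) + (2)·(1/6) = 41/6.
The best pure response is s3 with expected payoff 41/6.

41/6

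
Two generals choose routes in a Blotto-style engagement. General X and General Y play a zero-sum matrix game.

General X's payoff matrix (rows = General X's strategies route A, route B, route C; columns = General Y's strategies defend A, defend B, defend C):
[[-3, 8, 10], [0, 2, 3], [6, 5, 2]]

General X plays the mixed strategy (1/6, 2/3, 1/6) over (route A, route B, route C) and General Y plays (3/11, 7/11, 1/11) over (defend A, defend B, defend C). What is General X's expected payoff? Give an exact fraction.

Against (3/11, 7/11, 1/11), each row's expected payoff is route A: 57/11; route B: 17/11; route C: 5.
Taking the (1/6, 2/3, 1/6)-weighted average: (1/6)·(57/11) + (2/3)·(17/11) + (1/6)·(5) = 30/11.

30/11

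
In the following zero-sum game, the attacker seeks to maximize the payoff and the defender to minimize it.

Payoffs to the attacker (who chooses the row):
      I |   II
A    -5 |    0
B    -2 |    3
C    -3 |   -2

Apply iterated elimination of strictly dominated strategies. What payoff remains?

Row A is strictly dominated by row B (-2>-5, 3>0); eliminate A.
Row C is strictly dominated by row B (-2>-3, 3>-2); eliminate C.
Column II is strictly dominated by I for the defender (-2<3); eliminate II.
Only (B, I) remains, with payoff -2.

-2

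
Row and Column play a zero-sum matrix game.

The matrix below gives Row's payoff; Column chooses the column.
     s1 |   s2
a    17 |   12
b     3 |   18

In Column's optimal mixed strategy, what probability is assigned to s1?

3/10

Row minima are 12 and 3, so Row's maximin is 12; column maxima are 17 and 18, so Column's minimax is 17. These differ, so the equilibrium is in mixed strategies.
Let Column play s1 with probability q. Row is indifferent when 17q + 12(1−q) = 3q + 18(1−q), giving q = 3/10.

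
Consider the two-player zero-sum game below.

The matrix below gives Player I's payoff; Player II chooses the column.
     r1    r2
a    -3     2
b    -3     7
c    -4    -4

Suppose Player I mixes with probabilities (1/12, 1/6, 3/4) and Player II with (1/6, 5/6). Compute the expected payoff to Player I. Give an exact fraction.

-145/72

Against (1/6, 5/6), each row's expected payoff is a: 7/6; b: 16/3; c: -4.
Taking the (1/12, 1/6, 3/4)-weighted average: (1/12)·(7/6) + (1/6)·(16/3) + (3/4)·(-4) = -145/72.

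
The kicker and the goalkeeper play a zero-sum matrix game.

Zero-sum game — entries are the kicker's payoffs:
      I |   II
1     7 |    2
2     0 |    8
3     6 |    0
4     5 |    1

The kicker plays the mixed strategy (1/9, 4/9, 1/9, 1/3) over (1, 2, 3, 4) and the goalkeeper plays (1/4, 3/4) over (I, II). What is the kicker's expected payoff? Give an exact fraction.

139/36

Against (1/4, 3/4), each row's expected payoff is 1: 13/4; 2: 6; 3: 3/2; 4: 2.
Taking the (1/9, 4/9, 1/9, 1/3)-weighted average: (1/9)·(13/4) + (4/9)·(6) + (1/9)·(3/2) + (1/3)·(2) = 139/36.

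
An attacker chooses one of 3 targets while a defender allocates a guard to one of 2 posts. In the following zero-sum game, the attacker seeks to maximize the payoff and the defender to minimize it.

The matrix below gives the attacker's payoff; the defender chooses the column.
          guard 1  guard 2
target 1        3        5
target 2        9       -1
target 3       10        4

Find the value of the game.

19/4

Row target 2 is strictly dominated by row target 3, so the attacker never plays it.
The remaining 2×2 game on (target 1, target 3) × (guard 1, guard 2) has no saddle point. Let the attacker play target 1 with probability p; indifference gives 3p + 10(1−p) = 5p + 4(1−p), so p = 3/4.
Similarly the defender's optimal q on guard 1 is 1/8, and the value is 3·(1/8) + (5)·(7/8) = 19/4.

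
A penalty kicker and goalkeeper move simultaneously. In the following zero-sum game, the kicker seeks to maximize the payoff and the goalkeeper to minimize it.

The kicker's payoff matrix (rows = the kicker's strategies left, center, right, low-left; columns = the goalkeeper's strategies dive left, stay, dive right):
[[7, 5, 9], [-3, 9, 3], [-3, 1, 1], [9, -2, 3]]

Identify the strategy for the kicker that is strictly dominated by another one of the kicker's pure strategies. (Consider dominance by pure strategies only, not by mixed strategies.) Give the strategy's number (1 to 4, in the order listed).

Compare right with left: 7 > -3, 5 > 1, 9 > 1.
So left strictly dominates right for the kicker; right is strictly dominated.

3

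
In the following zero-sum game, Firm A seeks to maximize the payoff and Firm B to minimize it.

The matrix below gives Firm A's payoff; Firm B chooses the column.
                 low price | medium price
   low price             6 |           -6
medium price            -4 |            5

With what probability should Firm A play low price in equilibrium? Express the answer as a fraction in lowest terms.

3/7

Row minima are -6 and -4, so Firm A's maximin is -4; column maxima are 6 and 5, so Firm B's minimax is 5. These differ, so the equilibrium is in mixed strategies.
Let Firm A play low price with probability p. Firm B is indifferent when 6p − 4(1−p) = −6p + 5(1−p), giving p = 3/7.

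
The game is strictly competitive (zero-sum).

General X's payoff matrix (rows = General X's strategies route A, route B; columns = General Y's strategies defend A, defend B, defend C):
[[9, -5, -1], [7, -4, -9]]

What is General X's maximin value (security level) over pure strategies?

The worst-case payoff for each row is route A: -5, route B: -9.
The best of these is -5.

-5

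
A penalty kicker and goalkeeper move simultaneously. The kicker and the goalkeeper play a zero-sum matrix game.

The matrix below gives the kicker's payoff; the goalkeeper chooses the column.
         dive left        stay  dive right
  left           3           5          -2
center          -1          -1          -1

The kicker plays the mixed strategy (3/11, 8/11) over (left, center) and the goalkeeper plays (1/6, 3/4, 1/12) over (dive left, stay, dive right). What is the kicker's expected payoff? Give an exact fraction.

17/44

Against (1/6, 3/4, 1/12), each row's expected payoff is left: 49/12; center: -1.
Taking the (3/11, 8/11)-weighted average: (3/11)·(49/12) + (8/11)·(-1) = 17/44.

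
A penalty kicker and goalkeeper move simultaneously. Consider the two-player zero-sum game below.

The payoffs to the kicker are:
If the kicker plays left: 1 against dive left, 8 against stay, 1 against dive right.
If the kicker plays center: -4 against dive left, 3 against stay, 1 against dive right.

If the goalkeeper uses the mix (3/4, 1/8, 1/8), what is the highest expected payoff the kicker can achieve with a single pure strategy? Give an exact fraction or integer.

left: (1)·(3/4) + (8)·(1/8) + (1)·(1/8) = 15/8.
center: (-4)·(3/4) + (3)·(1/8) + (1)·(1/8) = -5/2.
The best pure response is left with expected payoff 15/8.

15/8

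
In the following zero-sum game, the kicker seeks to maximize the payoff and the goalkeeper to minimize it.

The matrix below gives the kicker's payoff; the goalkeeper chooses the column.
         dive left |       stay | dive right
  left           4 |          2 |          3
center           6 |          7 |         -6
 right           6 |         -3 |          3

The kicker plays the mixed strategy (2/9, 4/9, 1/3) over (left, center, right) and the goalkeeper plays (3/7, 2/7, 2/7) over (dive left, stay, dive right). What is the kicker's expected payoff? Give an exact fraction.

178/63

Against (3/7, 2/7, 2/7), each row's expected payoff is left: 22/7; center: 20/7; right: 18/7.
Taking the (2/9, 4/9, 1/3)-weighted average: (2/9)·(22/7) + (4/9)·(20/7) + (1/3)·(18/7) = 178/63.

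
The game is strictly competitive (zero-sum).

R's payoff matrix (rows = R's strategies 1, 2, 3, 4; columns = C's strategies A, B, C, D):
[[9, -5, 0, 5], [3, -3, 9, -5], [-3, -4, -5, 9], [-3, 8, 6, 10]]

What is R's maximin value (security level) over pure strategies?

The worst-case payoff for each row is 1: -5, 2: -5, 3: -5, 4: -3.
The best of these is -3.

-3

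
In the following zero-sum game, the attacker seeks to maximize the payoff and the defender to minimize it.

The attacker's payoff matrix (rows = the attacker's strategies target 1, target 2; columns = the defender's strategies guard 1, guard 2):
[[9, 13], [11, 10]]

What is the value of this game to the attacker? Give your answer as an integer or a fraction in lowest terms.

Row minima are 9 and 10, so the attacker's maximin is 10; column maxima are 11 and 13, so the defender's minimax is 11. These differ, so the equilibrium is in mixed strategies.
Let the attacker play target 1 with probability p. The defender is indifferent when 9p + 11(1−p) = 13p + 10(1−p), giving p = 1/5.
Let the defender play guard 1 with probability q. The attacker is indifferent when 9q + 13(1−q) = 11q + 10(1−q), giving q = 3/5.
The value is 9·(3/5) + (13)·(2/5) = 53/5.

53/5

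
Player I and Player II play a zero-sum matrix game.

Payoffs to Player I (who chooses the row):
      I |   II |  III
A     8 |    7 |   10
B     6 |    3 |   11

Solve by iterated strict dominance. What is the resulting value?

7

Column I is strictly dominated by II for Player II (7<8, 3<6); eliminate I.
Column III is strictly dominated by II for Player II (7<10, 3<11); eliminate III.
Row B is strictly dominated by row A (7>3); eliminate B.
Only (A, II) remains, with payoff 7.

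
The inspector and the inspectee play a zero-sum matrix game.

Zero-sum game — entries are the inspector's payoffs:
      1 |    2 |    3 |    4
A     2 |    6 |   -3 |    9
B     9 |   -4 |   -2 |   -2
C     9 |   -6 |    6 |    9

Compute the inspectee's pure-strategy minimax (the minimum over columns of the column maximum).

6

The worst case (largest entry) in each column is 1: 9, 2: 6, 3: 6, 4: 9.
The best (smallest) of these is 6.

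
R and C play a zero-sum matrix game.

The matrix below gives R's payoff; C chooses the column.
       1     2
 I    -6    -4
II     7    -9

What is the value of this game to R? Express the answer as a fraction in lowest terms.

Row minima are -6 and -9, so R's maximin is -6; column maxima are 7 and -4, so C's minimax is -4. These differ, so the equilibrium is in mixed strategies.
Let R play I with probability p. C is indifferent when −6p + 7(1−p) = −4p − 9(1−p), giving p = 8/9.
Let C play 1 with probability q. R is indifferent when −6q − 4(1−q) = 7q − 9(1−q), giving q = 5/18.
The value is -6·(5/18) + (-4)·(13/18) = -41/9.

-41/9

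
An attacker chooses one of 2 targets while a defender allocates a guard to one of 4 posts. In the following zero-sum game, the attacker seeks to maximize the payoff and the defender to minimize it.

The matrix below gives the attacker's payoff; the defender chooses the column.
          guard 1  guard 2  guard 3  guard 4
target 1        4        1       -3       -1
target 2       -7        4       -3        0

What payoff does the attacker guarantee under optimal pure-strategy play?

Row minima: -3, -7 → the attacker's maximin is -3.
Column maxima: 4, 4, -3, 0 → the defender's minimax is -3.
They coincide at (target 1, guard 3), so the value is -3.

-3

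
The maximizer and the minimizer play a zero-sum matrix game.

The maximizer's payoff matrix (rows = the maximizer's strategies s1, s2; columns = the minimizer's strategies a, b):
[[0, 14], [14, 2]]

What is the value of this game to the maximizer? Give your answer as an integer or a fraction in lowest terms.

Row minima are 0 and 2, so the maximizer's maximin is 2; column maxima are 14 and 14, so the minimizer's minimax is 14. These differ, so the equilibrium is in mixed strategies.
Let the maximizer play s1 with probability p. The minimizer is indifferent when 14(1−p) = 14p + 2(1−p), giving p = 6/13.
Let the minimizer play a with probability q. The maximizer is indifferent when 14(1−q) = 14q + 2(1−q), giving q = 6/13.
The value is 0·(6/13) + (14)·(7/13) = 98/13.

98/13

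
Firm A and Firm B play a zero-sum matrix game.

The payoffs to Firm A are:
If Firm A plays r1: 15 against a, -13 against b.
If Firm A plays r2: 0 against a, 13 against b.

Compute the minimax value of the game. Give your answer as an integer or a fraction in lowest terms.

Row minima are -13 and 0, so Firm A's maximin is 0; column maxima are 15 and 13, so Firm B's minimax is 13. These differ, so the equilibrium is in mixed strategies.
Let Firm A play r1 with probability p. Firm B is indifferent when 15p = −13p + 13(1−p), giving p = 13/41.
Let Firm B play a with probability q. Firm A is indifferent when 15q − 13(1−q) = 13(1−q), giving q = 26/41.
The value is 15·(26/41) + (-13)·(15/41) = 195/41.

195/41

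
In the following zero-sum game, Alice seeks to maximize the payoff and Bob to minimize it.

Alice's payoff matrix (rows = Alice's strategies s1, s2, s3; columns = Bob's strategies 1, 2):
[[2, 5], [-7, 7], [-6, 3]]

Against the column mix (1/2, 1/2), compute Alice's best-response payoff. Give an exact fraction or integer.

s1: (2)·(1/2) + (5)·(1/2) = 7/2.
s2: (-7)·(1/2) + (7)·(1/2) = 0.
s3: (-6)·(1/2) + (3)·(1/2) = -3/2.
The best pure response is s1 with expected payoff 7/2.

7/2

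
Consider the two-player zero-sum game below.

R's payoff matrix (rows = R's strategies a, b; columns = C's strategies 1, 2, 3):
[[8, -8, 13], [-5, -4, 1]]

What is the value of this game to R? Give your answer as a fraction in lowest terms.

-72/17

Column 3 is strictly dominated by 1 for C (it gives R more in every row).
The remaining 2×2 game on (a, b) × (1, 2) has no saddle point. Let R play a with probability p; indifference gives 8p − 5(1−p) = −8p − 4(1−p), so p = 1/17.
Similarly C's optimal q on 1 is 4/17, and the value is 8·(4/17) + (-8)·(13/17) = -72/17.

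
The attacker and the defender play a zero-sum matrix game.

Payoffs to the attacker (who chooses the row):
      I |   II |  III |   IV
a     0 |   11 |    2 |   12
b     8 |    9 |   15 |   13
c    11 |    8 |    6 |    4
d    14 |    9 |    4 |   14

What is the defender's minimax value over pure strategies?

The worst case (largest entry) in each column is I: 14, II: 11, III: 15, IV: 14.
The best (smallest) of these is 11.

11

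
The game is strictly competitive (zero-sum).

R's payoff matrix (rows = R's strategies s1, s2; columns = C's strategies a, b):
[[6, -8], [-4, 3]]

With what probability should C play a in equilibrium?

Row minima are -8 and -4, so R's maximin is -4; column maxima are 6 and 3, so C's minimax is 3. These differ, so the equilibrium is in mixed strategies.
Let C play a with probability q. R is indifferent when 6q − 8(1−q) = −4q + 3(1−q), giving q = 11/21.

11/21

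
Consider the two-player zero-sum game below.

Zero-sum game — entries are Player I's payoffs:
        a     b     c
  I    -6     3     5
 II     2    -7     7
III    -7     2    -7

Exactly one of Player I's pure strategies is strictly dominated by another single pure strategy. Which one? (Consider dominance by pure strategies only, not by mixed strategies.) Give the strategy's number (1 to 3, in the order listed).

Compare III with I: -6 > -7, 3 > 2, 5 > -7.
So I strictly dominates III for Player I; III is strictly dominated.

3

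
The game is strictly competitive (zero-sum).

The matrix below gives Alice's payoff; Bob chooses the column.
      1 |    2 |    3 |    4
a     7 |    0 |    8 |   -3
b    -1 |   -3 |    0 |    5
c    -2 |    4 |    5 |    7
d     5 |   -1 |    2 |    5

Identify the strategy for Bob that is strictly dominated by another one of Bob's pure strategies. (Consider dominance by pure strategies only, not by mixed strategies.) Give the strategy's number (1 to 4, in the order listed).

Bob prefers columns that give Alice less. Compare 3 with 2: 0 < 8, -3 < 0, 4 < 5, -1 < 2.
So 2 strictly dominates 3 for Bob; 3 is strictly dominated.

3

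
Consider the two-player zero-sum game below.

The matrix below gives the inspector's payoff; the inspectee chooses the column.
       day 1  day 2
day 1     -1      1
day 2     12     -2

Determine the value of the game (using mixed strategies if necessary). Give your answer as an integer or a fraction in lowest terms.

Row minima are -1 and -2, so the inspector's maximin is -1; column maxima are 12 and 1, so the inspectee's minimax is 1. These differ, so the equilibrium is in mixed strategies.
Let the inspector play day 1 with probability p. The inspectee is indifferent when −p + 12(1−p) = p − 2(1−p), giving p = 7/8.
Let the inspectee play day 1 with probability q. The inspector is indifferent when −q + (1−q) = 12q − 2(1−q), giving q = 3/16.
The value is -1·(3/16) + (1)·(13/16) = 5/8.

5/8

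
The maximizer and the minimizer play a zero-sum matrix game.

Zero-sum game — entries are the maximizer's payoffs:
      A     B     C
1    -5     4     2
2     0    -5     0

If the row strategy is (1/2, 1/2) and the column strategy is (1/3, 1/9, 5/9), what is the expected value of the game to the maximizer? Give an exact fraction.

Against (1/3, 1/9, 5/9), each row's expected payoff is 1: -1/9; 2: -5/9.
Taking the (1/2, 1/2)-weighted average: (1/2)·(-1/9) + (1/2)·(-5/9) = -1/3.

-1/3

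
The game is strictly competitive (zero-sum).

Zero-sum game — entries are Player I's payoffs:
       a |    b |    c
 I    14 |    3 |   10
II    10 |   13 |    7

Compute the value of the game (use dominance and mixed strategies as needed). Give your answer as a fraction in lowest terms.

Column a is strictly dominated by c for Player II (it gives Player I more in every row).
The remaining 2×2 game on (I, II) × (b, c) has no saddle point. Let Player I play I with probability p; indifference gives 3p + 13(1−p) = 10p + 7(1−p), so p = 6/13.
Similarly Player II's optimal q on b is 3/13, and the value is 3·(3/13) + (10)·(10/13) = 109/13.

109/13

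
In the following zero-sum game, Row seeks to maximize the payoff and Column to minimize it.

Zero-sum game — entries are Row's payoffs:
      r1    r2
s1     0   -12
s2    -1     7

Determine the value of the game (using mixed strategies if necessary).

Row minima are -12 and -1, so Row's maximin is -1; column maxima are 0 and 7, so Column's minimax is 0. These differ, so the equilibrium is in mixed strategies.
Let Row play s1 with probability p. Column is indifferent when −(1−p) = −12p + 7(1−p), giving p = 2/5.
Let Column play r1 with probability q. Row is indifferent when −12(1−q) = −q + 7(1−q), giving q = 19/20.
The value is 0·(19/20) + (-12)·(1/20) = -3/5.

-3/5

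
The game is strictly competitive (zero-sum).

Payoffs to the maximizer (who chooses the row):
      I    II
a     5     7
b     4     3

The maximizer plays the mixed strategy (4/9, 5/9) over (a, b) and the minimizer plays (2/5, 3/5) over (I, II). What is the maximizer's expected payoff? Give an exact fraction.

209/45

Against (2/5, 3/5), each row's expected payoff is a: 31/5; b: 17/5.
Taking the (4/9, 5/9)-weighted average: (4/9)·(31/5) + (5/9)·(17/5) = 209/45.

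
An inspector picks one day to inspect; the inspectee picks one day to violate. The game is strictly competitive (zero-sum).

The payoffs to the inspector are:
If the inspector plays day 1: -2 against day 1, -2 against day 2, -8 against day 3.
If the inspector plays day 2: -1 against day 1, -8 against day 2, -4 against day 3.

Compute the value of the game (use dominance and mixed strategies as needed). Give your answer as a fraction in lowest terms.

-28/5

Column day 1 is strictly dominated by day 3 for the inspectee (it gives the inspector more in every row).
The remaining 2×2 game on (day 1, day 2) × (day 2, day 3) has no saddle point. Let the inspector play day 1 with probability p; indifference gives −2p − 8(1−p) = −8p − 4(1−p), so p = 2/5.
Similarly the inspectee's optimal q on day 2 is 2/5, and the value is -2·(2/5) + (-8)·(3/5) = -28/5.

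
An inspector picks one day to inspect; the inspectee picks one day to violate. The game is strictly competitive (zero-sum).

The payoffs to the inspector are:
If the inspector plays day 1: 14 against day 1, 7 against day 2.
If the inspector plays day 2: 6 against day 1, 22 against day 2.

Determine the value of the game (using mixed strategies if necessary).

266/23

Row minima are 7 and 6, so the inspector's maximin is 7; column maxima are 14 and 22, so the inspectee's minimax is 14. These differ, so the equilibrium is in mixed strategies.
Let the inspector play day 1 with probability p. The inspectee is indifferent when 14p + 6(1−p) = 7p + 22(1−p), giving p = 16/23.
Let the inspectee play day 1 with probability q. The inspector is indifferent when 14q + 7(1−q) = 6q + 22(1−q), giving q = 15/23.
The value is 14·(15/23) + (7)·(8/23) = 266/23.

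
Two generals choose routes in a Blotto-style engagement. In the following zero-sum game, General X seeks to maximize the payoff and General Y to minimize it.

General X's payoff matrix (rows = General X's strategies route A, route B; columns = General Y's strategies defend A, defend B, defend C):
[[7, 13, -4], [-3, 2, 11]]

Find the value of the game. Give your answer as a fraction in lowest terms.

13/5

Column defend B is strictly dominated by defend A for General Y (it gives General X more in every row).
The remaining 2×2 game on (route A, route B) × (defend A, defend C) has no saddle point. Let General X play route A with probability p; indifference gives 7p − 3(1−p) = −4p + 11(1−p), so p = 14/25.
Similarly General Y's optimal q on defend A is 3/5, and the value is 7·(3/5) + (-4)·(2/5) = 13/5.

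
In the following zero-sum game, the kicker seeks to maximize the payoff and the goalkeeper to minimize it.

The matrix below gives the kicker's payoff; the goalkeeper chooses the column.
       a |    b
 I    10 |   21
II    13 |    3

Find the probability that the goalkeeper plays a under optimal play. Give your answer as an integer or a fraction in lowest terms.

Row minima are 10 and 3, so the kicker's maximin is 10; column maxima are 13 and 21, so the goalkeeper's minimax is 13. These differ, so the equilibrium is in mixed strategies.
Let the goalkeeper play a with probability q. The kicker is indifferent when 10q + 21(1−q) = 13q + 3(1−q), giving q = 6/7.

6/7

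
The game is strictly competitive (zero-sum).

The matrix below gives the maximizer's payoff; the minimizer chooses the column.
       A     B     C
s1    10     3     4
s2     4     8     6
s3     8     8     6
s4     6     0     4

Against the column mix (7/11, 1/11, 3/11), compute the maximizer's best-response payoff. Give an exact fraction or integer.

s1: (10)·(7/11) + (3)·(1/11) + (4)·(3/11) = 85/11.
s2: (4)·(7/11) + (8)·(1/11) + (6)·(3/11) = 54/11.
s3: (8)·(7/11) + (8)·(1/11) + (6)·(3/11) = 82/11.
s4: (6)·(7/11) + (0)·(1/11) + (4)·(3/11) = 54/11.
The best pure response is s1 with expected payoff 85/11.

85/11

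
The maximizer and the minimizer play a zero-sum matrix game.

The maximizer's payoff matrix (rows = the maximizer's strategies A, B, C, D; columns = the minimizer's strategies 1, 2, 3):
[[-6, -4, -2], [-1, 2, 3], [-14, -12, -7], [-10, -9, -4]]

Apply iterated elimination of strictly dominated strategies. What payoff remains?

Column 3 is strictly dominated by 1 for the minimizer (-6<-2, -1<3, -14<-7, -10<-4); eliminate 3.
Column 2 is strictly dominated by 1 for the minimizer (-6<-4, -1<2, -14<-12, -10<-9); eliminate 2.
Row D is strictly dominated by row A (-6>-10); eliminate D.
Row A is strictly dominated by row B (-1>-6); eliminate A.
Row C is strictly dominated by row B (-1>-14); eliminate C.
Only (B, 1) remains, with payoff -1.

-1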